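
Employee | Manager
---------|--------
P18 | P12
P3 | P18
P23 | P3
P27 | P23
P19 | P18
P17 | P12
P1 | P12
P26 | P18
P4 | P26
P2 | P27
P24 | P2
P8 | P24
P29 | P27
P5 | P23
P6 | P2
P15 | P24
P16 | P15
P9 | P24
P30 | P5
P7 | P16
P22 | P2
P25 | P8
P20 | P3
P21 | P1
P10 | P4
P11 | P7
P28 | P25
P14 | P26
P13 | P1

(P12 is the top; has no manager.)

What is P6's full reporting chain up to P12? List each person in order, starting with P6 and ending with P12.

P6 reports to P2. P2 reports to P27. P27 reports to P23. P23 reports to P3. P3 reports to P18. P18 reports to P12. P12 is at the top.

P6 -> P2 -> P27 -> P23 -> P3 -> P18 -> P12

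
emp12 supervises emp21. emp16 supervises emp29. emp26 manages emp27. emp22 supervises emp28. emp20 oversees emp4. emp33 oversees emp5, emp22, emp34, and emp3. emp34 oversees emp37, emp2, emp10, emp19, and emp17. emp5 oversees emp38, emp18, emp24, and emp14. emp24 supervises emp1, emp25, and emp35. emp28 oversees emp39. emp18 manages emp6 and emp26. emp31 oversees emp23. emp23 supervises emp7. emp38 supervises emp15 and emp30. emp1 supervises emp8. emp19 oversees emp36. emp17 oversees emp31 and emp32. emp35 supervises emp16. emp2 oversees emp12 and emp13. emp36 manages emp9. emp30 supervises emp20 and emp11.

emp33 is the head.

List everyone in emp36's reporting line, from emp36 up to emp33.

emp36 -> emp19 -> emp34 -> emp33

emp36 reports to emp19. emp19 reports to emp34. emp34 reports to emp33. emp33 is at the top.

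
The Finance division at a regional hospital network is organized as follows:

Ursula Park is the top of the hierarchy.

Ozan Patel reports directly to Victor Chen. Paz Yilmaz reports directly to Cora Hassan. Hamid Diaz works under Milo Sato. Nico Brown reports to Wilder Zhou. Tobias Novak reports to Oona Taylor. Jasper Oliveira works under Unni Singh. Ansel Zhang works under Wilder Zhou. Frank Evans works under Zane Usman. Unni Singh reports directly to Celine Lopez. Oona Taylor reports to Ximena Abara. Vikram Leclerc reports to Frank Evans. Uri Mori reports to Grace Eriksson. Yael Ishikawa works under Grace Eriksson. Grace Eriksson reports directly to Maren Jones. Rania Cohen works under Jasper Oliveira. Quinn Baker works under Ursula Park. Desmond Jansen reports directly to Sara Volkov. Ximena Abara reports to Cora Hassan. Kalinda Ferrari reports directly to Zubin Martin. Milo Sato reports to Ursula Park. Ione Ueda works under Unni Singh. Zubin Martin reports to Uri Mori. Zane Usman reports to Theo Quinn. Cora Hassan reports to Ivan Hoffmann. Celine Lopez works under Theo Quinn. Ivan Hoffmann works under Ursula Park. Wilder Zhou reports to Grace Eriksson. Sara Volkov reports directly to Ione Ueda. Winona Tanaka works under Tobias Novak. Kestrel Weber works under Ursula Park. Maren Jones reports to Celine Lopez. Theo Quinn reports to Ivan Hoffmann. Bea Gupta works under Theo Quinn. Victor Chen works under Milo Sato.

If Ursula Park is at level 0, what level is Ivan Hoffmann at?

1

Chain from Ivan Hoffmann up to Ursula Park: Ivan Hoffmann → Ursula Park. That is 1 step up, so Ivan Hoffmann is 1 level below Ursula Park.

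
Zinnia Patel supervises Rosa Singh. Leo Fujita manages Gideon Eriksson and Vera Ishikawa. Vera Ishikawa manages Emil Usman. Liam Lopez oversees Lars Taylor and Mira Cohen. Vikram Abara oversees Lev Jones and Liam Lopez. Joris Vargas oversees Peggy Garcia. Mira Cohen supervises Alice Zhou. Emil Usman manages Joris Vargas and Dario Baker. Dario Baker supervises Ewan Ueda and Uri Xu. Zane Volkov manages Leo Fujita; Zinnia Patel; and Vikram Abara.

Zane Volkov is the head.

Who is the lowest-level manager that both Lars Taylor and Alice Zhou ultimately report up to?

Liam Lopez

Lars Taylor's chain of managers is Liam Lopez, Vikram Abara, Zane Volkov. Alice Zhou's chain of managers is Mira Cohen, Liam Lopez, Vikram Abara, Zane Volkov. The first manager that appears in both chains is Liam Lopez.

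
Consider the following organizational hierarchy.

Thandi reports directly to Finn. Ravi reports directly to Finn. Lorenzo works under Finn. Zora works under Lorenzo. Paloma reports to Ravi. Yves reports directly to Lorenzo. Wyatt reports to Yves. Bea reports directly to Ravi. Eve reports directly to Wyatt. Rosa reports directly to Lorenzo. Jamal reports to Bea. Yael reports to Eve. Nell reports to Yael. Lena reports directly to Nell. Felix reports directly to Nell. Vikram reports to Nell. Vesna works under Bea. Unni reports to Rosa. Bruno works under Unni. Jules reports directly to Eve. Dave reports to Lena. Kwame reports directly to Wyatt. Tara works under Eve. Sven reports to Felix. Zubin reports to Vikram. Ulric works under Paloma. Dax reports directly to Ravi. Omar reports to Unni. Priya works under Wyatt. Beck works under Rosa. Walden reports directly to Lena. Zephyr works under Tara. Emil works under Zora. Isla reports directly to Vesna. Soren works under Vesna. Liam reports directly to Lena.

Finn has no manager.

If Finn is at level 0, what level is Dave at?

8

Chain from Dave up to Finn: Dave → Lena → Nell → Yael → Eve → Wyatt → Yves → Lorenzo → Finn. That is 8 steps up, so Dave is 8 levels below Finn.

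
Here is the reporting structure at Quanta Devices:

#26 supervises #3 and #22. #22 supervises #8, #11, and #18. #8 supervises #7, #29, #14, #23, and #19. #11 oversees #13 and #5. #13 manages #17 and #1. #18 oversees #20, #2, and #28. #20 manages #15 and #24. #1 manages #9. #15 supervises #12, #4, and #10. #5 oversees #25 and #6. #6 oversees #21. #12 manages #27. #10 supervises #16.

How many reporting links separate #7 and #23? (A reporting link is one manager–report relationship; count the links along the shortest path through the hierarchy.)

#7 is 1 level below #8, and #23 is 1 level below #8 (their lowest common manager). The shortest path runs up from #7 to #8 and back down to #23: 1 + 1 = 2 links.

2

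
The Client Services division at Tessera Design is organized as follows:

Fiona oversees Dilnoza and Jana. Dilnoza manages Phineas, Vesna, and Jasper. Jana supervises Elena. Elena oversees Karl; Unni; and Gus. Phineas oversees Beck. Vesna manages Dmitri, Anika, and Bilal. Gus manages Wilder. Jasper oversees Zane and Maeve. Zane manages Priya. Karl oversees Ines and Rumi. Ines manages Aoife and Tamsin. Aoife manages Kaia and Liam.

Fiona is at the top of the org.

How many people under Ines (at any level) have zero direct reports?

3

The people in Ines's organization with no one reporting to them are Tamsin, Kaia, Liam. That is 3.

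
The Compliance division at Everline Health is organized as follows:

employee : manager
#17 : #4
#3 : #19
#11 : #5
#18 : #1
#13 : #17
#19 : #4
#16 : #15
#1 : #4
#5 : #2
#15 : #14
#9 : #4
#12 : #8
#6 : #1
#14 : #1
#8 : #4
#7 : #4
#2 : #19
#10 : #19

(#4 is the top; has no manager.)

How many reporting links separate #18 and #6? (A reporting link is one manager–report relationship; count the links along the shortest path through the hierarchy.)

#18 is 1 level below #1, and #6 is 1 level below #1 (their lowest common manager). The shortest path runs up from #18 to #1 and back down to #6: 1 + 1 = 2 links.

2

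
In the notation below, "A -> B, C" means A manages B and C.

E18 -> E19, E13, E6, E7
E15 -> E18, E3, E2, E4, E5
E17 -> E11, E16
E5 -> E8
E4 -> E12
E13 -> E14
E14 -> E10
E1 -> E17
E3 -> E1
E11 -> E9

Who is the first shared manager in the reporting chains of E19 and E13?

E19's chain of managers is E18, E15. E13's chain of managers is E18, E15. The first manager that appears in both chains is E18.

E18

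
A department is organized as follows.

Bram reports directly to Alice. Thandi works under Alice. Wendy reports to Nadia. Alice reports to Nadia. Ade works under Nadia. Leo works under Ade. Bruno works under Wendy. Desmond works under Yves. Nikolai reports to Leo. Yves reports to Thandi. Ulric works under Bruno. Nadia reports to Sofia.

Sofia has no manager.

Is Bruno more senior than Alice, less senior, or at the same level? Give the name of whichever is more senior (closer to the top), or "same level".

Alice

Bruno is 3 levels below Sofia; Alice is 2. Alice is higher.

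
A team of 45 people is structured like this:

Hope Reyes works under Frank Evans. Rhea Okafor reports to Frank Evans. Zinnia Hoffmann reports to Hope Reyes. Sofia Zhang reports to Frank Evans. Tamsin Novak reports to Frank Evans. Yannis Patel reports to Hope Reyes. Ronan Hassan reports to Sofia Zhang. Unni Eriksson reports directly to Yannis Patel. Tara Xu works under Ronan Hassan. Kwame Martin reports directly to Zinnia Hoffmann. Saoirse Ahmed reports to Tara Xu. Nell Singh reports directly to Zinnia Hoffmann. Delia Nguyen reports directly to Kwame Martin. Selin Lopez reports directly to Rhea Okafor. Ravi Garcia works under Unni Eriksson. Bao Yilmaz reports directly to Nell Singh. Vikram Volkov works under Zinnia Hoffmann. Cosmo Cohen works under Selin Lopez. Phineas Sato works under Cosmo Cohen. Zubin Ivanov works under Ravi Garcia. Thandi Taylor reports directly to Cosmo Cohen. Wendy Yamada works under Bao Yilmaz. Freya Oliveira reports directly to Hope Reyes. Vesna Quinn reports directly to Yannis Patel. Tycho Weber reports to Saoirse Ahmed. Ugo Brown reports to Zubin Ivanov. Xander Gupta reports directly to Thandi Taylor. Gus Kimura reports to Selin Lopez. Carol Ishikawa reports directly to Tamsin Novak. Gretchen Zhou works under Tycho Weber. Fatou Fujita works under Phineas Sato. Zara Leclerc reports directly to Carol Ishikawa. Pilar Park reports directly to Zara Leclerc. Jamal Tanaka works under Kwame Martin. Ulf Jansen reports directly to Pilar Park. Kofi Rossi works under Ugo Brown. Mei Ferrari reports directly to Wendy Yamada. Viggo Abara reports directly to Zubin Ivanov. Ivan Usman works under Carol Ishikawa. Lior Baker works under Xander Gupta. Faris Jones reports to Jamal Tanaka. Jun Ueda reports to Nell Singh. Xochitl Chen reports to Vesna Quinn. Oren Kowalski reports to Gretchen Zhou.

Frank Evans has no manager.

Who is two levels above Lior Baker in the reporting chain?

Thandi Taylor

Lior Baker reports to Xander Gupta, and Xander Gupta reports to Thandi Taylor. So Lior Baker's skip-level manager is Thandi Taylor.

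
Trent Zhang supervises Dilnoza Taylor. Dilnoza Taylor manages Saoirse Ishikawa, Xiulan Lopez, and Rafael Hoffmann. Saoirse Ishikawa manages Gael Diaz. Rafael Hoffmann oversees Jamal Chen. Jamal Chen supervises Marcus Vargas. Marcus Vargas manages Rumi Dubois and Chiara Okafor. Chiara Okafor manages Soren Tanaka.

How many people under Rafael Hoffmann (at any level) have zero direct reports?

2

The people in Rafael Hoffmann's organization with no one reporting to them are Soren Tanaka, Rumi Dubois. That is 2.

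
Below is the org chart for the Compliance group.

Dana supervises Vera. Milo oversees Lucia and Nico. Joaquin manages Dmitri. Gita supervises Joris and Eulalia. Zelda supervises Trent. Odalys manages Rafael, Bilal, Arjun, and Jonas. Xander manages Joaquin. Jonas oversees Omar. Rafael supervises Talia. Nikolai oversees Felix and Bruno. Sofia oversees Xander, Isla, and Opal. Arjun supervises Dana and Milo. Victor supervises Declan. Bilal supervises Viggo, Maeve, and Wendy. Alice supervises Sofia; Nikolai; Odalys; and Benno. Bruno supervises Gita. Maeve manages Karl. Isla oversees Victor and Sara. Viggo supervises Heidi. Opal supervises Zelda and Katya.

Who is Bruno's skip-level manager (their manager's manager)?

Alice

Bruno reports to Nikolai, and Nikolai reports to Alice. So Bruno's skip-level manager is Alice.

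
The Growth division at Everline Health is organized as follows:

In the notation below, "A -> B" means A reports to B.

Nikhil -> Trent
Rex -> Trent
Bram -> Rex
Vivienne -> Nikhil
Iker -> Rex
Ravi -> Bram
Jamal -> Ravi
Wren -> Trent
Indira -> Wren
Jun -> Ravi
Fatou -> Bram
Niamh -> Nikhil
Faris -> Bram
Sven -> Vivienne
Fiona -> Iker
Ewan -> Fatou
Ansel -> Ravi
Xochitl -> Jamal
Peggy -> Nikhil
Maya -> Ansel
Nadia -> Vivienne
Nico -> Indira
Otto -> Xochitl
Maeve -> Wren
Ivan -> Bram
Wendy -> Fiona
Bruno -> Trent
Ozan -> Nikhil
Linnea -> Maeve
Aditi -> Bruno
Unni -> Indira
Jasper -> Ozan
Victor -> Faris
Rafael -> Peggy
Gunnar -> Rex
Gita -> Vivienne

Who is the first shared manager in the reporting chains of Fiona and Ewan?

Rex

Fiona's chain of managers is Iker, Rex, Trent. Ewan's chain of managers is Fatou, Bram, Rex, Trent. The first manager that appears in both chains is Rex.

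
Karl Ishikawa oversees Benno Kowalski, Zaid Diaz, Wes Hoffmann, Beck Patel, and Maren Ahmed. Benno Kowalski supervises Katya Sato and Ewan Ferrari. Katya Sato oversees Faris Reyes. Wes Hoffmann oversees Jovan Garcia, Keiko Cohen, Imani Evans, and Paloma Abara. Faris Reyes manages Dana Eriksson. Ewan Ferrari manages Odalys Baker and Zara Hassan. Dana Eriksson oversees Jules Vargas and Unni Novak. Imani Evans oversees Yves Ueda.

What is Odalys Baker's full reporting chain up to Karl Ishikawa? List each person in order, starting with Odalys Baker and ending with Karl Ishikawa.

Odalys Baker reports to Ewan Ferrari. Ewan Ferrari reports to Benno Kowalski. Benno Kowalski reports to Karl Ishikawa. Karl Ishikawa is at the top.

Odalys Baker -> Ewan Ferrari -> Benno Kowalski -> Karl Ishikawa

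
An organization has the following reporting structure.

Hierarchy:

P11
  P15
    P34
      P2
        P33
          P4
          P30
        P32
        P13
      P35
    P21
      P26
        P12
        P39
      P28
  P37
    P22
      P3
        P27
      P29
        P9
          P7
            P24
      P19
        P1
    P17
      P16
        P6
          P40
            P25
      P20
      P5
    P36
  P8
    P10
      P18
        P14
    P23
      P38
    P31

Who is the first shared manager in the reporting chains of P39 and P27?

P11

P39's chain of managers is P26, P21, P15, P11. P27's chain of managers is P3, P22, P37, P11. The first manager that appears in both chains is P11.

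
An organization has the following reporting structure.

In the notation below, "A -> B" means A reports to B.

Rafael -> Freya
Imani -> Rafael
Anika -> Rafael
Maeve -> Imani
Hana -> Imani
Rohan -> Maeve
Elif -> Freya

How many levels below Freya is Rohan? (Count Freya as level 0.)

Chain from Rohan up to Freya: Rohan → Maeve → Imani → Rafael → Freya. That is 4 steps up, so Rohan is 4 levels below Freya.

4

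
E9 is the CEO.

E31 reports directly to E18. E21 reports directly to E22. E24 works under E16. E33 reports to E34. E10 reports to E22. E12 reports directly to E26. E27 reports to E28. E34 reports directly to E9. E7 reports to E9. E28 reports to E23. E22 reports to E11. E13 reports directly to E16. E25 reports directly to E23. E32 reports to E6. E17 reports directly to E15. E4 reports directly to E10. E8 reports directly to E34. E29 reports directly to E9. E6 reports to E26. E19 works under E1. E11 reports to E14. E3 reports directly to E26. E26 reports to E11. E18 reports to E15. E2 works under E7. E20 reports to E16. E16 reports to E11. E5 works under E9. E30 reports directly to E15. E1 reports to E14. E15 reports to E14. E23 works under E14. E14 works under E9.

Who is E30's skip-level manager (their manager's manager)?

E30 reports to E15, and E15 reports to E14. So E30's skip-level manager is E14.

E14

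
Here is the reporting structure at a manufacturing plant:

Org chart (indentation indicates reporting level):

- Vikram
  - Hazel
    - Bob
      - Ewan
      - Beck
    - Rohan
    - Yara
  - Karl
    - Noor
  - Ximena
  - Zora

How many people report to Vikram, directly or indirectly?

Vikram directly manages Hazel, Karl, Ximena, Zora. Under Hazel: Yara, Rohan, Bob, Beck, Ewan (5). Under Karl: Noor (1). Ximena has no reports. Zora has no reports. So Vikram's organization is 4 direct reports plus everyone under them: 6 + 2 + 1 + 1 = 10.

10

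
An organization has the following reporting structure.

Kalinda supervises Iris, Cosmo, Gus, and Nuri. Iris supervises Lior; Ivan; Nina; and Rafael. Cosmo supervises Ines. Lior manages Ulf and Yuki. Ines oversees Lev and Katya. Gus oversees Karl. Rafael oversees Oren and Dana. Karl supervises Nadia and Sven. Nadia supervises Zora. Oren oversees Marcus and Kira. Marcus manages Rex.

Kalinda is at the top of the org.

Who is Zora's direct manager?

Nadia

Zora reports directly to Nadia.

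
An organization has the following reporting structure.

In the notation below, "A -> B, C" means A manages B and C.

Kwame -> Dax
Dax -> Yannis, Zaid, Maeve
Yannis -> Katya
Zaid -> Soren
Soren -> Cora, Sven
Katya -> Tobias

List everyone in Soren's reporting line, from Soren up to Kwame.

Soren -> Zaid -> Dax -> Kwame

Soren reports to Zaid. Zaid reports to Dax. Dax reports to Kwame. Kwame is at the top.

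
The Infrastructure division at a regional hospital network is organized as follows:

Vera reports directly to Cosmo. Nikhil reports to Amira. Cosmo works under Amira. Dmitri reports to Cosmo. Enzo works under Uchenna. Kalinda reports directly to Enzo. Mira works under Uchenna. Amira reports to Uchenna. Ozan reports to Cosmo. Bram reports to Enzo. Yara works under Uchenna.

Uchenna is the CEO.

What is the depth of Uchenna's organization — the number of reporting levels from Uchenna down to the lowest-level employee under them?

3

The longest chain under Uchenna runs Uchenna → Amira → Cosmo → Ozan, which is 3 levels below Uchenna.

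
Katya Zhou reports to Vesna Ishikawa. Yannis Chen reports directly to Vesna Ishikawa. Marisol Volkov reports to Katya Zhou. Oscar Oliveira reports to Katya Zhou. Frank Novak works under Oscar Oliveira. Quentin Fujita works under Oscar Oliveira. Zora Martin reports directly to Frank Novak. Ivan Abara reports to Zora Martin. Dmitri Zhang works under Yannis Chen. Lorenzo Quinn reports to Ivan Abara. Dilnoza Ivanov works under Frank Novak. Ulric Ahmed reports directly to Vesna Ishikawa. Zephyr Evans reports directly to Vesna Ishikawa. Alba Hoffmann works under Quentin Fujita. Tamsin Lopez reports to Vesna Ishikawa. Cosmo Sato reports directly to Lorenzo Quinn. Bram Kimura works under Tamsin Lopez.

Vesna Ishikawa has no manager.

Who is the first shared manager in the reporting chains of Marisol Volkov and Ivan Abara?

Marisol Volkov's chain of managers is Katya Zhou, Vesna Ishikawa. Ivan Abara's chain of managers is Zora Martin, Frank Novak, Oscar Oliveira, Katya Zhou, Vesna Ishikawa. The first manager that appears in both chains is Katya Zhou.

Katya Zhou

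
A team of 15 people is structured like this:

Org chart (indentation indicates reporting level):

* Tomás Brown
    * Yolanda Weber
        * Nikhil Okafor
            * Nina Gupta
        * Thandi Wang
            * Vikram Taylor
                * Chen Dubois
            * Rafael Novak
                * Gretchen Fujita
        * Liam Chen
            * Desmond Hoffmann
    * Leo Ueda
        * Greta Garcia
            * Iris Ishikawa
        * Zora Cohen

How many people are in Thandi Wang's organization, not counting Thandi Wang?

Thandi Wang directly manages Vikram Taylor, Rafael Novak. Under Vikram Taylor: Chen Dubois (1). Under Rafael Novak: Gretchen Fujita (1). So Thandi Wang's organization is 2 direct reports plus everyone under them: 2 + 2 = 4.

4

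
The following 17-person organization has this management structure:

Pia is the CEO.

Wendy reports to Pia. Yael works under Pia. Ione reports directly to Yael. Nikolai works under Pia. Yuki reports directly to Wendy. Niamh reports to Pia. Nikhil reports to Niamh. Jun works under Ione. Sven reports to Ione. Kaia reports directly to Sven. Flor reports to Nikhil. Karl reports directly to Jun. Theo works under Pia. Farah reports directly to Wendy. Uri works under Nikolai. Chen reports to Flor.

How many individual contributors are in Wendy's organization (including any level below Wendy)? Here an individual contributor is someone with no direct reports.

The people in Wendy's organization with no one reporting to them are Farah, Yuki. That is 2.

2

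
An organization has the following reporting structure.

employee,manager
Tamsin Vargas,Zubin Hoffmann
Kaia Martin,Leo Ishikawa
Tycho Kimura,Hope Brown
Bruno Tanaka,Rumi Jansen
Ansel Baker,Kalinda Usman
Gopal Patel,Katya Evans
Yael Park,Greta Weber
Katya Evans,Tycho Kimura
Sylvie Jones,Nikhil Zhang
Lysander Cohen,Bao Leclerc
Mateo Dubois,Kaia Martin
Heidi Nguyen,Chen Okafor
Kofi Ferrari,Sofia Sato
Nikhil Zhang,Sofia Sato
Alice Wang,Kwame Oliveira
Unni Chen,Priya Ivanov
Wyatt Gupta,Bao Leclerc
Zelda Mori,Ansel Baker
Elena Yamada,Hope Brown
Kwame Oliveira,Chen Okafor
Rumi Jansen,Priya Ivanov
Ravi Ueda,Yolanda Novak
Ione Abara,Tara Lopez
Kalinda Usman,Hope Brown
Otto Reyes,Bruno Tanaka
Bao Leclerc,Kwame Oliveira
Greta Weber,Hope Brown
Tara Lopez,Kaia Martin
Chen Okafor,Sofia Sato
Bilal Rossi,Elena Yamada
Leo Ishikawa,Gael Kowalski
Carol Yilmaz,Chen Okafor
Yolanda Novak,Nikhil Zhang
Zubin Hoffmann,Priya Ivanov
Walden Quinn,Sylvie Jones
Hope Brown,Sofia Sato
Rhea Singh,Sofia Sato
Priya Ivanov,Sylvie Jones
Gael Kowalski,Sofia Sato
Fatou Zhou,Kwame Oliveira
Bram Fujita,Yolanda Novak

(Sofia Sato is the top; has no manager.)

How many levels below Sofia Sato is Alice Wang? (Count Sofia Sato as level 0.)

3

Chain from Alice Wang up to Sofia Sato: Alice Wang → Kwame Oliveira → Chen Okafor → Sofia Sato. That is 3 steps up, so Alice Wang is 3 levels below Sofia Sato.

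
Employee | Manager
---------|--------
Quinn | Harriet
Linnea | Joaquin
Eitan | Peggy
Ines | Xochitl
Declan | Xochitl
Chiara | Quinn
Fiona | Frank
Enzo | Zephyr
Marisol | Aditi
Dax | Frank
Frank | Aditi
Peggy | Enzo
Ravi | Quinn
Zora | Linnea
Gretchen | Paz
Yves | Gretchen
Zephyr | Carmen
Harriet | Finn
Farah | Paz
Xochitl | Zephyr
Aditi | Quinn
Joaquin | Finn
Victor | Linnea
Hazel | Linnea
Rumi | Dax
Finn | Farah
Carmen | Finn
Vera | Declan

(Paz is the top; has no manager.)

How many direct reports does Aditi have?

Aditi directly manages Frank, Marisol. That is 2 direct reports.

2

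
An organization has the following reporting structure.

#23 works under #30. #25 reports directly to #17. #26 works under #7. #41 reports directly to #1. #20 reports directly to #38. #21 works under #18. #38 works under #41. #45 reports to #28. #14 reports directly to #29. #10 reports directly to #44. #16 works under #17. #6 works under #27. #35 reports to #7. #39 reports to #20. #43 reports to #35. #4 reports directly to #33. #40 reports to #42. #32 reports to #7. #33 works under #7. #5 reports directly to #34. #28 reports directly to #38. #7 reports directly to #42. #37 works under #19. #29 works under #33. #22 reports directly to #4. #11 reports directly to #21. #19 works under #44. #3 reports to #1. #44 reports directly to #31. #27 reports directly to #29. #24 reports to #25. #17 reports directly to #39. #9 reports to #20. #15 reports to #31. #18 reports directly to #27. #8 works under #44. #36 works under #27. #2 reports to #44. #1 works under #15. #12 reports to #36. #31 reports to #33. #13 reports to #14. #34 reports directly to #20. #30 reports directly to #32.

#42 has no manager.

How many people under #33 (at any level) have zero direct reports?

The people in #33's organization with no one reporting to them are #22, #13, #6, #11, #12, #2, #8, #10, #37, #3, #45, #9, #5, #16, #24. That is 15.

15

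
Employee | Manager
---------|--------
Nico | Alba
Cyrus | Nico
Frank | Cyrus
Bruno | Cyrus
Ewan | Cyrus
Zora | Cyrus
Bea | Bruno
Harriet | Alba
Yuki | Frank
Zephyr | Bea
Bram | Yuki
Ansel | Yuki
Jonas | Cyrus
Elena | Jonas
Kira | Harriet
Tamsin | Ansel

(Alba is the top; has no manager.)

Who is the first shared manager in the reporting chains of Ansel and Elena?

Cyrus

Ansel's chain of managers is Yuki, Frank, Cyrus, Nico, Alba. Elena's chain of managers is Jonas, Cyrus, Nico, Alba. The first manager that appears in both chains is Cyrus.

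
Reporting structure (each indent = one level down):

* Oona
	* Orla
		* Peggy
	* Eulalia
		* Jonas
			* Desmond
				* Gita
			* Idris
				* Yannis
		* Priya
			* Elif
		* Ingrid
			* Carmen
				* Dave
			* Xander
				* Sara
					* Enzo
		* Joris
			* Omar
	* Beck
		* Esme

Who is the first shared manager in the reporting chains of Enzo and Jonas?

Enzo's chain of managers is Sara, Xander, Ingrid, Eulalia, Oona. Jonas's chain of managers is Eulalia, Oona. The first manager that appears in both chains is Eulalia.

Eulalia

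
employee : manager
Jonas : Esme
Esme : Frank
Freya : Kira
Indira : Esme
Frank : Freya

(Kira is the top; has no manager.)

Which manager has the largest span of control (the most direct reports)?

Esme

Direct-report counts: Kira has 1; Freya has 1; Frank has 1; Esme has 2. The largest is 2, held by Esme.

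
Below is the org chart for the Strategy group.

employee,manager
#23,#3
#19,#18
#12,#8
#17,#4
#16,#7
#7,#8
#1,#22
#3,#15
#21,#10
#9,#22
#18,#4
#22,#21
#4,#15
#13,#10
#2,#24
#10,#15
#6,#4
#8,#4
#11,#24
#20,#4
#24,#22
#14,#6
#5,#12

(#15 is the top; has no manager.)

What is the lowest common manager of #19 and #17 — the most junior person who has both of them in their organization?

#19's chain of managers is #18, #4, #15. #17's chain of managers is #4, #15. The first manager that appears in both chains is #4.

#4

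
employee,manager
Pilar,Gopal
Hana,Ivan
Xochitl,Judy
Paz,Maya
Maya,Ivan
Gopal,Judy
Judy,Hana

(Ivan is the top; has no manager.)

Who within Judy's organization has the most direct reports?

Judy

Direct-report counts within Judy's organization: Judy has 2; Gopal has 1. The largest is 2, held by Judy.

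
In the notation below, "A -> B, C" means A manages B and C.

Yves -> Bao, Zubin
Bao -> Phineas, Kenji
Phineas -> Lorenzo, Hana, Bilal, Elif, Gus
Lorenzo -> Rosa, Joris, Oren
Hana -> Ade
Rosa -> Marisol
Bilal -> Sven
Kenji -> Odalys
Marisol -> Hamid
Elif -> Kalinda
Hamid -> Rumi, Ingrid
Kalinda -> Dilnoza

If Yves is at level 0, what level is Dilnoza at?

Chain from Dilnoza up to Yves: Dilnoza → Kalinda → Elif → Phineas → Bao → Yves. That is 5 steps up, so Dilnoza is 5 levels below Yves.

5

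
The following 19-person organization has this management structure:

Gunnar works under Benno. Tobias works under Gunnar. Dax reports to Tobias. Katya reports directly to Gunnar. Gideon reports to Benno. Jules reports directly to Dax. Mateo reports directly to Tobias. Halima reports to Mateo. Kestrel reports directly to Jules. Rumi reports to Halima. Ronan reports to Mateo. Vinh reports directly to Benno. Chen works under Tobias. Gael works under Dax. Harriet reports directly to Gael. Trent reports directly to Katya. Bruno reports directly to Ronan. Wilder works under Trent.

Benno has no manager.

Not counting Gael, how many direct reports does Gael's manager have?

Gael reports to Dax. Dax's other direct reports are Jules — 1 peer.

1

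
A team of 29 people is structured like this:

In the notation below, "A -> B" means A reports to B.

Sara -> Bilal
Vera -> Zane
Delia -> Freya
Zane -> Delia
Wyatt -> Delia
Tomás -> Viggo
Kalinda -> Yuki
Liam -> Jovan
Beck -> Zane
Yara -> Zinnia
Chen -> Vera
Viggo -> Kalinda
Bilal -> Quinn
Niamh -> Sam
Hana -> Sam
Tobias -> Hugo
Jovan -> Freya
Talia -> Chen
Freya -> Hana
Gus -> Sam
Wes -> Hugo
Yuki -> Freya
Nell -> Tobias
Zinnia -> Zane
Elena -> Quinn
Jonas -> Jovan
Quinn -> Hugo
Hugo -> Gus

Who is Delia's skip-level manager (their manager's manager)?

Hana

Delia reports to Freya, and Freya reports to Hana. So Delia's skip-level manager is Hana.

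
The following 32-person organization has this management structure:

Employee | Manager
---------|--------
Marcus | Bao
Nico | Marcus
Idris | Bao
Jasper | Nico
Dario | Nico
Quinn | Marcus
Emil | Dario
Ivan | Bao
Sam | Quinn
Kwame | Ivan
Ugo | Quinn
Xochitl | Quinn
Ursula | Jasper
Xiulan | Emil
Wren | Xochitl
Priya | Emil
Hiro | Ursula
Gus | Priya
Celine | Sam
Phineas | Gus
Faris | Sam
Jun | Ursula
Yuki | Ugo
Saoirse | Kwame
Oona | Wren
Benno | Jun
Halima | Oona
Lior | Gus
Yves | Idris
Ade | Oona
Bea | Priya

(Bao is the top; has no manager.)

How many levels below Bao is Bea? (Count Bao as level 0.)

6

Chain from Bea up to Bao: Bea → Priya → Emil → Dario → Nico → Marcus → Bao. That is 6 steps up, so Bea is 6 levels below Bao.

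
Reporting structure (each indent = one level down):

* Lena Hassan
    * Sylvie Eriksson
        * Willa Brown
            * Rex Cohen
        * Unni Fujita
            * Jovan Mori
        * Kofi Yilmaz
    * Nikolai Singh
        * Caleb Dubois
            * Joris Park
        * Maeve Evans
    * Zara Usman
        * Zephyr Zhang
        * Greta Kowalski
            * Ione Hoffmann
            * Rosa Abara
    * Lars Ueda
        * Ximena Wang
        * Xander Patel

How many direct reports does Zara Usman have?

2

Zara Usman directly manages Zephyr Zhang, Greta Kowalski. That is 2 direct reports.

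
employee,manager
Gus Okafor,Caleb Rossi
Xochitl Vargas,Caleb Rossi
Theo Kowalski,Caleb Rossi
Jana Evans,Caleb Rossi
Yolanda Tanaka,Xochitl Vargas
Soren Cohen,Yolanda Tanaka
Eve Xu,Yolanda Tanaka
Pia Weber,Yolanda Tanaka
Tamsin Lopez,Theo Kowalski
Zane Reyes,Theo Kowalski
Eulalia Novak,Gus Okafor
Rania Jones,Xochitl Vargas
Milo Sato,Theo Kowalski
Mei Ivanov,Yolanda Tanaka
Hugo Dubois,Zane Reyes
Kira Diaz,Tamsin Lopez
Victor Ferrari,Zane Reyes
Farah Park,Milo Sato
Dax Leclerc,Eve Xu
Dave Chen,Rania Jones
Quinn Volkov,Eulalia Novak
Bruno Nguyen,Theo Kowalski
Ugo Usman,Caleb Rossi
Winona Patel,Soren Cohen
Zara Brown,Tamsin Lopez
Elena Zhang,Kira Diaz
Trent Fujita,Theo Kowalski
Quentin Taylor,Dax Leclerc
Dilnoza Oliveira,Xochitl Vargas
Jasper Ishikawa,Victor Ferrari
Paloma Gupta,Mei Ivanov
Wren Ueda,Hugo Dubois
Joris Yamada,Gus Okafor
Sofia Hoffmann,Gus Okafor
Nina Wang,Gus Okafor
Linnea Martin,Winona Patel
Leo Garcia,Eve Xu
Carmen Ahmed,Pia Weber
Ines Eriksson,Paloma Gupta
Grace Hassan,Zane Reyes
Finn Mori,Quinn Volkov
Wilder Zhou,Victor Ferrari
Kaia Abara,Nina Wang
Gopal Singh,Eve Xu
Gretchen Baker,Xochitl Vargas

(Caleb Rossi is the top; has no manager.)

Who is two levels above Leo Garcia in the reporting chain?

Yolanda Tanaka

Leo Garcia reports to Eve Xu, and Eve Xu reports to Yolanda Tanaka. So Leo Garcia's skip-level manager is Yolanda Tanaka.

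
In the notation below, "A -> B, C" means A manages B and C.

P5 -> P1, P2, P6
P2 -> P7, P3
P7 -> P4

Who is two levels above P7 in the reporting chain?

P7 reports to P2, and P2 reports to P5. So P7's skip-level manager is P5.

P5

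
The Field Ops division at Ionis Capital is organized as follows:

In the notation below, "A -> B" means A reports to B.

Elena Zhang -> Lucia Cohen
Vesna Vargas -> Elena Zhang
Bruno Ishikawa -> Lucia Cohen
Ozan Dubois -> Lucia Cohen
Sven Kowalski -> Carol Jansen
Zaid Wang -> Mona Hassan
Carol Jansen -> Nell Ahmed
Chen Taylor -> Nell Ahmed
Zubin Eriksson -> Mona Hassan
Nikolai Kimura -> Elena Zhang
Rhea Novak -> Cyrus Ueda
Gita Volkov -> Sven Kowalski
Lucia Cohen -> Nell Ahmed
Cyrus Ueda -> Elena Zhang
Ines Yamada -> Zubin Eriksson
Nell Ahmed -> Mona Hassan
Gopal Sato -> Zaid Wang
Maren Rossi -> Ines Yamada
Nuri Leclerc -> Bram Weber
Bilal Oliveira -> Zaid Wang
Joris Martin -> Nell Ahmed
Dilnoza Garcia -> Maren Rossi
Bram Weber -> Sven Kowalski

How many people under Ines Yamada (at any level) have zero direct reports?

1

The only person in Ines Yamada's organization with no one reporting to them is Dilnoza Garcia. That is 1.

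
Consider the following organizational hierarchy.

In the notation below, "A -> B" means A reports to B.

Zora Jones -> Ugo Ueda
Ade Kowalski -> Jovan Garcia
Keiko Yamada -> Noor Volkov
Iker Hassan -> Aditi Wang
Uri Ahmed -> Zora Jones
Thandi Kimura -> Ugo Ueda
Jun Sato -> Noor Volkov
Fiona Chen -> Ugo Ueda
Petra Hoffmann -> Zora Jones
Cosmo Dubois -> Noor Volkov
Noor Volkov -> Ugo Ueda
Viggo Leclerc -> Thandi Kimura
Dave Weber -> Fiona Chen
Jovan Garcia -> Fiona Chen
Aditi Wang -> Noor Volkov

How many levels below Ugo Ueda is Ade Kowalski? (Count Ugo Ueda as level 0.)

3

Chain from Ade Kowalski up to Ugo Ueda: Ade Kowalski → Jovan Garcia → Fiona Chen → Ugo Ueda. That is 3 steps up, so Ade Kowalski is 3 levels below Ugo Ueda.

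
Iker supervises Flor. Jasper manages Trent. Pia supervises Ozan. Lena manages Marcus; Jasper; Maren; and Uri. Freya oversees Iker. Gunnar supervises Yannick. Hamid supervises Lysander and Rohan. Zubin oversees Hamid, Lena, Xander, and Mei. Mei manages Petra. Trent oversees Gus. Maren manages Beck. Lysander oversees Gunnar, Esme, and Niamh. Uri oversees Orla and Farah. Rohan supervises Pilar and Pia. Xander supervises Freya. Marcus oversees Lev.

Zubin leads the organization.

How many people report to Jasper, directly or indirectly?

Jasper directly manages Trent. Under Trent: Gus (1). That's 2 in total.

2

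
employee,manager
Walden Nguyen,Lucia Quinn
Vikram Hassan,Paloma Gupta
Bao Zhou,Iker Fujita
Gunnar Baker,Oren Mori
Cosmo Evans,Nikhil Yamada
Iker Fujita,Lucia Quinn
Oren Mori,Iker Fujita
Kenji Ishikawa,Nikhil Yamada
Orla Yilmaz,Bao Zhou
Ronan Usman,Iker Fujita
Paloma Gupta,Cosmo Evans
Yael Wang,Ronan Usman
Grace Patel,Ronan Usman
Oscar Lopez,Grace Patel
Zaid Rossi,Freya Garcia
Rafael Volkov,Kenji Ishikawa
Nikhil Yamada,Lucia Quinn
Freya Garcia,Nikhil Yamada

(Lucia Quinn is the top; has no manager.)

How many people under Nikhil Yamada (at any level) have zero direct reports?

3

The people in Nikhil Yamada's organization with no one reporting to them are Vikram Hassan, Rafael Volkov, Zaid Rossi. That is 3.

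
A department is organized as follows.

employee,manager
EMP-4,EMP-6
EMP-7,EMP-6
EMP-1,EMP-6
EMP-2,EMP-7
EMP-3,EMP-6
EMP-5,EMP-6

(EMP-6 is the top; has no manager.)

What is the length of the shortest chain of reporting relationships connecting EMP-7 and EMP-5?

EMP-7 is 1 level below EMP-6, and EMP-5 is 1 level below EMP-6 (their lowest common manager). The shortest path runs up from EMP-7 to EMP-6 and back down to EMP-5: 1 + 1 = 2 links.

2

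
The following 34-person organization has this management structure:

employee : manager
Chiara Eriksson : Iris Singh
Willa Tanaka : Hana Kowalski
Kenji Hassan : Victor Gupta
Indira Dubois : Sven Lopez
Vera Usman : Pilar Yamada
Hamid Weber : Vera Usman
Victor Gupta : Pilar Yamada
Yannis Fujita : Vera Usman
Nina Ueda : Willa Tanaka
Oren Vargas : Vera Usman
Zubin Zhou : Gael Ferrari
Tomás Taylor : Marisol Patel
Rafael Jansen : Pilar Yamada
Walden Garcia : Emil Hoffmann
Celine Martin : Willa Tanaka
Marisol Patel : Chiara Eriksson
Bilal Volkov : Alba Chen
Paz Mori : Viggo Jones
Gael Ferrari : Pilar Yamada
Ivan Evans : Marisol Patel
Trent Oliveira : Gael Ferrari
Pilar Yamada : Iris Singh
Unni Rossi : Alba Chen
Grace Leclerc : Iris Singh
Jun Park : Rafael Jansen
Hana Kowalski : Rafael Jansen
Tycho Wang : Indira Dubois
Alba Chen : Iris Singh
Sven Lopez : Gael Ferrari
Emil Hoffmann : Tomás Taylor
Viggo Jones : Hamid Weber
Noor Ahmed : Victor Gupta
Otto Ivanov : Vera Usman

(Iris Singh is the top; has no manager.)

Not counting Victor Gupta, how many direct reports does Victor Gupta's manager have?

Victor Gupta reports to Pilar Yamada. Pilar Yamada's other direct reports are Gael Ferrari, Vera Usman, Rafael Jansen — 3 peers.

3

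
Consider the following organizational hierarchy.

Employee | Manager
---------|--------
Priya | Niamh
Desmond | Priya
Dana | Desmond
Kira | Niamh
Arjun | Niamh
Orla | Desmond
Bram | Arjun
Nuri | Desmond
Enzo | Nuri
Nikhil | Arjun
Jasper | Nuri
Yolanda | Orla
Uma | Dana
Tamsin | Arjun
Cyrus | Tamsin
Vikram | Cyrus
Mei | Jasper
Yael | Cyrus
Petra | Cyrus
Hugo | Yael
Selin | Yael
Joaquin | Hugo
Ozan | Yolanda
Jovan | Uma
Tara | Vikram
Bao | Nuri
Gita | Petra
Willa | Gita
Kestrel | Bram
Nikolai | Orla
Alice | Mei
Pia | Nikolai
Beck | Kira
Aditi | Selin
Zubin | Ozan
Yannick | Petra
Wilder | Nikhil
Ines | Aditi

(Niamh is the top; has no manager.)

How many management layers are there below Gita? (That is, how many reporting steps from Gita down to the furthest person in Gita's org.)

1

The longest chain under Gita runs Gita → Willa, which is 1 level below Gita.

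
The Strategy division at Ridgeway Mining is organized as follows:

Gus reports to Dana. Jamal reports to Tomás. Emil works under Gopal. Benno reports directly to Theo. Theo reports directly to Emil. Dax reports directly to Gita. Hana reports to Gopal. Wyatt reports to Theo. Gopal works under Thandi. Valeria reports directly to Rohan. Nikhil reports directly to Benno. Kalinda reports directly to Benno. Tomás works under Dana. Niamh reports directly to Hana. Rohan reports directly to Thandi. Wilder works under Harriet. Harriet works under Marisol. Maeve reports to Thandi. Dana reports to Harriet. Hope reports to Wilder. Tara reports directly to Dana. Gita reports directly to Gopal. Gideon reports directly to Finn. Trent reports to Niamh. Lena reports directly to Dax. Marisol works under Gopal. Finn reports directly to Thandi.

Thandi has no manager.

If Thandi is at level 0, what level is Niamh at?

3

Chain from Niamh up to Thandi: Niamh → Hana → Gopal → Thandi. That is 3 steps up, so Niamh is 3 levels below Thandi.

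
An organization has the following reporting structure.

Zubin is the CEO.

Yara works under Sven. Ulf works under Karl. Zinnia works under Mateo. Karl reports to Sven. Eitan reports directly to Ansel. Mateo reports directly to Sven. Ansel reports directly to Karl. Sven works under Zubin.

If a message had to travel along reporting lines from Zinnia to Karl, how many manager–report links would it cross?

Zinnia is 2 levels below Sven, and Karl is 1 level below Sven (their lowest common manager). The shortest path runs up from Zinnia to Sven and back down to Karl: 2 + 1 = 3 links.

3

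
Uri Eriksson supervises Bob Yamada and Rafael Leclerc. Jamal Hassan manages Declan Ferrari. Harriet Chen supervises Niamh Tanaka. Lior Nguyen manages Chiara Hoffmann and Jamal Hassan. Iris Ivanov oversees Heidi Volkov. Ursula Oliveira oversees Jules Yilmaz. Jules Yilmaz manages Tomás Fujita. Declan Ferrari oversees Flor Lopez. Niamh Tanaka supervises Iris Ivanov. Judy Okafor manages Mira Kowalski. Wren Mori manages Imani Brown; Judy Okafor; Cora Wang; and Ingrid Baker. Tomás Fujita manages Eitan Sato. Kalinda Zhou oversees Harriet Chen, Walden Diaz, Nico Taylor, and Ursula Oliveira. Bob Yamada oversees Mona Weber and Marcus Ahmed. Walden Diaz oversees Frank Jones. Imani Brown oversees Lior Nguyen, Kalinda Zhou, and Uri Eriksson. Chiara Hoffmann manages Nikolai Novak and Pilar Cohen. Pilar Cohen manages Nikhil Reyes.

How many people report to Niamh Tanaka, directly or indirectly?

2

Niamh Tanaka directly manages Iris Ivanov. Under Iris Ivanov: Heidi Volkov (1). That's 2 in total.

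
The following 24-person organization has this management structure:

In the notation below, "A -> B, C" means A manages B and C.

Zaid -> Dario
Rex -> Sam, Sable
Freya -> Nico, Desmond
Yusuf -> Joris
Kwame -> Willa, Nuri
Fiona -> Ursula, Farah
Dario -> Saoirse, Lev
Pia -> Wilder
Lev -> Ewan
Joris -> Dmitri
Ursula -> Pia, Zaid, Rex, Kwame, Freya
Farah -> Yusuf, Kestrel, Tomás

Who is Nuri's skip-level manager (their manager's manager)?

Ursula

Nuri reports to Kwame, and Kwame reports to Ursula. So Nuri's skip-level manager is Ursula.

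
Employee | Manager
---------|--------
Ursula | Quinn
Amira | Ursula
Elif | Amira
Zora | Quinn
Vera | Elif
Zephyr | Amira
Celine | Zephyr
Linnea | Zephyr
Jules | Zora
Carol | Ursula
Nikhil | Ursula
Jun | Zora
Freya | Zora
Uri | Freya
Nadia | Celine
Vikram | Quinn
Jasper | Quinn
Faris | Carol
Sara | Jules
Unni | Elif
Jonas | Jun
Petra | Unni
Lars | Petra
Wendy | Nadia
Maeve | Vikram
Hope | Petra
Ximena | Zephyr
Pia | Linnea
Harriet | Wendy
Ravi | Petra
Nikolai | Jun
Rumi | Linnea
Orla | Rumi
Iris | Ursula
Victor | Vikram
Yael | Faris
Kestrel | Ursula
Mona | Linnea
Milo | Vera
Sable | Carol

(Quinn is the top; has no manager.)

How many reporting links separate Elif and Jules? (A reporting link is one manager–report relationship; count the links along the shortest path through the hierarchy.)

Elif is 3 levels below Quinn, and Jules is 2 levels below Quinn (their lowest common manager). The shortest path runs up from Elif to Quinn and back down to Jules: 3 + 2 = 5 links.

5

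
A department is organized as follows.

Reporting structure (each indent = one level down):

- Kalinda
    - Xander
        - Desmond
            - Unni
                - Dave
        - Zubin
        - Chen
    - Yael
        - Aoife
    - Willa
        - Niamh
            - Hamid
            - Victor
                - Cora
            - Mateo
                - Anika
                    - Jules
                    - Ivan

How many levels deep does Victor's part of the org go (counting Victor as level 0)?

1

The longest chain under Victor runs Victor → Cora, which is 1 level below Victor.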